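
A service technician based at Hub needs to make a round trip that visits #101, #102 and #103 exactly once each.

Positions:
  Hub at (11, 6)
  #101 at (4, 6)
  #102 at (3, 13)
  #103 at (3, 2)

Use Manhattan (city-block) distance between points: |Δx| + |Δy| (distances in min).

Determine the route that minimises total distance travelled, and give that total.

There are 3 distinct closed tours to check (reversals are equivalent).
Hub-#101-#102-#103-Hub: 7+8+11+12 = 38
Hub-#101-#103-#102-Hub: 7+5+11+15 = 38
Hub-#102-#101-#103-Hub: 15+8+5+12 = 40
The minimum is 38.
One optimal route: Hub → #101 → #102 → #103 → Hub (or its reverse).

Minimum total distance: 38 min.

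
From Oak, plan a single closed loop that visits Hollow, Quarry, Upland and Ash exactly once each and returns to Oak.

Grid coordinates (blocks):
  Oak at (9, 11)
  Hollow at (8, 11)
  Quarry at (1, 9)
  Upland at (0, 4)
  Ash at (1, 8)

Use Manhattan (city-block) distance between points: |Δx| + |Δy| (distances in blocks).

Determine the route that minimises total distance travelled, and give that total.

Shortest round trip = 32 blocks.

There are 12 distinct closed tours to check (reversals are equivalent).
Oak-Hollow-Quarry-Upland-Ash-Oak: 1+9+6+5+11 = 32
Oak-Hollow-Quarry-Ash-Upland-Oak: 1+9+1+5+16 = 32
Oak-Hollow-Upland-Quarry-Ash-Oak: 1+15+6+1+11 = 34
Oak-Hollow-Upland-Ash-Quarry-Oak: 1+15+5+1+10 = 32
Oak-Hollow-Ash-Quarry-Upland-Oak: 1+10+1+6+16 = 34
Oak-Hollow-Ash-Upland-Quarry-Oak: 1+10+5+6+10 = 32
Oak-Quarry-Hollow-Upland-Ash-Oak: 10+9+15+5+11 = 50
Oak-Quarry-Hollow-Ash-Upland-Oak: 10+9+10+5+16 = 50
Oak-Quarry-Upland-Hollow-Ash-Oak: 10+6+15+10+11 = 52
Oak-Quarry-Ash-Hollow-Upland-Oak: 10+1+10+15+16 = 52
Oak-Upland-Hollow-Quarry-Ash-Oak: 16+15+9+1+11 = 52
Oak-Upland-Quarry-Hollow-Ash-Oak: 16+6+9+10+11 = 52
The minimum is 32.
One optimal route: Oak → Hollow → Quarry → Upland → Ash → Oak (or its reverse).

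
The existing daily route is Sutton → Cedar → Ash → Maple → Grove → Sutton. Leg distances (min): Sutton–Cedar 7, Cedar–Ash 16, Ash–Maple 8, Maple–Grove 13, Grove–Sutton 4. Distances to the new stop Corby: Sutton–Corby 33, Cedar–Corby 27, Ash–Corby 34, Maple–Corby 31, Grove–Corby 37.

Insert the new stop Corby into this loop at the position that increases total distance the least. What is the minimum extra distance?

Adding 45 min by placing Corby on the Cedar–Ash leg.

Insertion cost between consecutive stops i–j is d(i,Corby) + d(Corby,j) − d(i,j):
  between Sutton and Cedar: 33 + 27 − 7 = 53
  between Cedar and Ash: 27 + 34 − 16 = 45
  between Ash and Maple: 34 + 31 − 8 = 57
  between Maple and Grove: 31 + 37 − 13 = 55
  between Grove and Sutton: 37 + 33 − 4 = 66
Cheapest insertion is between Cedar and Ash, adding 45.
New total = 48 + 45 = 93.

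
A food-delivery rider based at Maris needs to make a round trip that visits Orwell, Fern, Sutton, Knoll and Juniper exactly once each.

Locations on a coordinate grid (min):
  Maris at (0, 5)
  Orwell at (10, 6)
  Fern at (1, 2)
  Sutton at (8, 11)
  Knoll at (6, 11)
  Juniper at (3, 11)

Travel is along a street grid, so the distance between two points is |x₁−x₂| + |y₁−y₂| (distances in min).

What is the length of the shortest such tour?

With 5 stops there are 5!/2 = 60 distinct round trips (a route and its reverse cost the same).
Maris-Orwell-Fern-Sutton-Knoll-Juniper-Maris: 11+13+16+2+3+9 = 54
Maris-Orwell-Fern-Sutton-Juniper-Knoll-Maris: 11+13+16+5+3+12 = 60
Maris-Orwell-Fern-Knoll-Sutton-Juniper-Maris: 11+13+14+2+5+9 = 54
Maris-Orwell-Fern-Knoll-Juniper-Sutton-Maris: 11+13+14+3+5+14 = 60
Maris-Orwell-Fern-Juniper-Sutton-Knoll-Maris: 11+13+11+5+2+12 = 54
Maris-Orwell-Fern-Juniper-Knoll-Sutton-Maris: 11+13+11+3+2+14 = 54
Maris-Orwell-Sutton-Fern-Knoll-Juniper-Maris: 11+7+16+14+3+9 = 60
Maris-Orwell-Sutton-Fern-Juniper-Knoll-Maris: 11+7+16+11+3+12 = 60
Maris-Orwell-Sutton-Knoll-Fern-Juniper-Maris: 11+7+2+14+11+9 = 54
Maris-Orwell-Sutton-Knoll-Juniper-Fern-Maris: 11+7+2+3+11+4 = 38
Maris-Orwell-Sutton-Juniper-Fern-Knoll-Maris: 11+7+5+11+14+12 = 60
Maris-Orwell-Sutton-Juniper-Knoll-Fern-Maris: 11+7+5+3+14+4 = 44
Maris-Orwell-Knoll-Fern-Sutton-Juniper-Maris: 11+9+14+16+5+9 = 64
Maris-Orwell-Knoll-Fern-Juniper-Sutton-Maris: 11+9+14+11+5+14 = 64
… (46 more)
The minimum is 38.
One optimal route: Maris → Orwell → Sutton → Knoll → Juniper → Fern → Maris (or its reverse).

Shortest round trip = 38 min.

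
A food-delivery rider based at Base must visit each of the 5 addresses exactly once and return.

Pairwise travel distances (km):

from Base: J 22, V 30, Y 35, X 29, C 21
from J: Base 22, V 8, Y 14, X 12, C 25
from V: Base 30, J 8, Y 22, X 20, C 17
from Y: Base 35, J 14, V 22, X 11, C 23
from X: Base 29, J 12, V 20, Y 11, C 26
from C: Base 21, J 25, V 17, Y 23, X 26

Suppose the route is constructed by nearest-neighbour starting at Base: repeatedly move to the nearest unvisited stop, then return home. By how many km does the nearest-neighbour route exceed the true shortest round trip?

Base: C=21, J=22, X=29, V=30, Y=35 ⇒ C
C: V=17, Y=23, J=25, X=26 ⇒ V
V: J=8, X=20, Y=22 ⇒ J
J: X=12, Y=14 ⇒ X
X: Y=11 ⇒ Y
NN route Base → C → V → J → X → Y → Base costs 104.
Optimal: Base → X → Y → J → V → C → Base costs 100 (by enumerating all 60 distinct tours).
Excess = 104 − 100 = 4.

4 km longer than the optimal tour.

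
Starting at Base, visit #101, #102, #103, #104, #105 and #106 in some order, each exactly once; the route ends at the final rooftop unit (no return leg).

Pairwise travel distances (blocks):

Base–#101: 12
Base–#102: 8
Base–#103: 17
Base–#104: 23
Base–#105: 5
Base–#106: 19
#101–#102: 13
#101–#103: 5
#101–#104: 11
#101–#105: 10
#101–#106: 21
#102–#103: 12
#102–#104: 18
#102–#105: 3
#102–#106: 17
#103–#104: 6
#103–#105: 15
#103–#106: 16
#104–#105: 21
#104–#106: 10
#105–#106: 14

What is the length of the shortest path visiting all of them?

There are 6! = 720 possible orderings.
Base - #101 - #102 - #103 - #104 - #105 - #106: 12+13+12+6+21+14 = 78
Base - #101 - #102 - #103 - #104 - #106 - #105: 12+13+12+6+10+14 = 67
Base - #101 - #102 - #103 - #105 - #104 - #106: 12+13+12+15+21+10 = 83
Base - #101 - #102 - #103 - #105 - #106 - #104: 12+13+12+15+14+10 = 76
Base - #101 - #102 - #103 - #106 - #104 - #105: 12+13+12+16+10+21 = 84
Base - #101 - #102 - #103 - #106 - #105 - #104: 12+13+12+16+14+21 = 88
Base - #101 - #102 - #104 - #103 - #105 - #106: 12+13+18+6+15+14 = 78
Base - #101 - #102 - #104 - #103 - #106 - #105: 12+13+18+6+16+14 = 79
… (712 more)
Base - #102 - #105 - #101 - #103 - #104 - #106: 8+3+10+5+6+10 = 42  ← best
The minimum is 42.
One shortest path: Base → #102 → #105 → #101 → #103 → #104 → #106.

Shortest open route: 42 blocks.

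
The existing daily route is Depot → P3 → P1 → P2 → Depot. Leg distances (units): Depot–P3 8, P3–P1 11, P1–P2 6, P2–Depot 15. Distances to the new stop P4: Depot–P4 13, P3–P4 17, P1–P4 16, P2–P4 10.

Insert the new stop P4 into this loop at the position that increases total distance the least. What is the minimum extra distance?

+8 — insert P4 between P2 and Depot.

Insertion cost between consecutive stops i–j is d(i,P4) + d(P4,j) − d(i,j):
  between Depot and P3: 13 + 17 − 8 = 22
  between P3 and P1: 17 + 16 − 11 = 22
  between P1 and P2: 16 + 10 − 6 = 20
  between P2 and Depot: 10 + 13 − 15 = 8
Cheapest insertion is between P2 and Depot, adding 8.
New total = 40 + 8 = 48.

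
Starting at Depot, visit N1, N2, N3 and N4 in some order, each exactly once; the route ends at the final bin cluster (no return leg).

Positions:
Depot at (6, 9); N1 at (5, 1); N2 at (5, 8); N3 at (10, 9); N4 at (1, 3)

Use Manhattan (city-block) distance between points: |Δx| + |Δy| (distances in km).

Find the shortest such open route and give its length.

There are 4! = 24 possible orderings.
Depot → N1 → N2 → N3 → N4: 9+7+6+15 = 37
Depot → N1 → N2 → N4 → N3: 9+7+9+15 = 40
Depot → N1 → N3 → N2 → N4: 9+13+6+9 = 37
Depot → N1 → N3 → N4 → N2: 9+13+15+9 = 46
Depot → N1 → N4 → N2 → N3: 9+6+9+6 = 30
Depot → N1 → N4 → N3 → N2: 9+6+15+6 = 36
Depot → N2 → N1 → N3 → N4: 2+7+13+15 = 37
Depot → N2 → N1 → N4 → N3: 2+7+6+15 = 30
Depot → N2 → N3 → N1 → N4: 2+6+13+6 = 27
Depot → N2 → N3 → N4 → N1: 2+6+15+6 = 29
Depot → N2 → N4 → N1 → N3: 2+9+6+13 = 30
Depot → N2 → N4 → N3 → N1: 2+9+15+13 = 39
Depot → N3 → N1 → N2 → N4: 4+13+7+9 = 33
Depot → N3 → N1 → N4 → N2: 4+13+6+9 = 32
… (10 more)
Depot → N3 → N2 → N1 → N4: 4+6+7+6 = 23  ← best
The minimum is 23.
One shortest path: Depot → N3 → N2 → N1 → N4.

Shortest open route: 23 km.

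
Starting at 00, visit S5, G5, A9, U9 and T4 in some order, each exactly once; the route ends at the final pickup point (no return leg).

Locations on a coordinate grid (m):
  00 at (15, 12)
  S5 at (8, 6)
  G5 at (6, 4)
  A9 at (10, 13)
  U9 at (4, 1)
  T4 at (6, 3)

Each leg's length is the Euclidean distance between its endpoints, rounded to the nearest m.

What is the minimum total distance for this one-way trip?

There are 5! = 120 possible orderings.
00 → S5 → G5 → A9 → U9 → T4: 9+3+10+13+3 = 38
00 → S5 → G5 → A9 → T4 → U9: 9+3+10+11+3 = 36
00 → S5 → G5 → U9 → A9 → T4: 9+3+4+13+11 = 40
00 → S5 → G5 → U9 → T4 → A9: 9+3+4+3+11 = 30
00 → S5 → G5 → T4 → A9 → U9: 9+3+1+11+13 = 37
00 → S5 → G5 → T4 → U9 → A9: 9+3+1+3+13 = 29
00 → S5 → A9 → G5 → U9 → T4: 9+7+10+4+3 = 33
00 → S5 → A9 → G5 → T4 → U9: 9+7+10+1+3 = 30
00 → S5 → A9 → U9 → G5 → T4: 9+7+13+4+1 = 34
00 → S5 → A9 → U9 → T4 → G5: 9+7+13+3+1 = 33
00 → S5 → A9 → T4 → G5 → U9: 9+7+11+1+4 = 32
00 → S5 → A9 → T4 → U9 → G5: 9+7+11+3+4 = 34
00 → S5 → U9 → G5 → A9 → T4: 9+6+4+10+11 = 40
00 → S5 → U9 → G5 → T4 → A9: 9+6+4+1+11 = 31
… (106 more)
00 → A9 → S5 → G5 → T4 → U9: 5+7+3+1+3 = 19  ← best
The minimum is 19.
One shortest path: 00 → A9 → S5 → G5 → T4 → U9.

Shortest open route: 19 m.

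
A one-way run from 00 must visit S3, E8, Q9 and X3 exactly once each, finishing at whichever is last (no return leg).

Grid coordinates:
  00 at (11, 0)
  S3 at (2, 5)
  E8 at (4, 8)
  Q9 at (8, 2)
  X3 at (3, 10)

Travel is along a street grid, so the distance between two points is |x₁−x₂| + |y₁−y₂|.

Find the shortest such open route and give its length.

There are 4! = 24 possible orderings.
00 - S3 - E8 - Q9 - X3: 14+5+10+13 = 42
00 - S3 - E8 - X3 - Q9: 14+5+3+13 = 35
00 - S3 - Q9 - E8 - X3: 14+9+10+3 = 36
00 - S3 - Q9 - X3 - E8: 14+9+13+3 = 39
00 - S3 - X3 - E8 - Q9: 14+6+3+10 = 33
00 - S3 - X3 - Q9 - E8: 14+6+13+10 = 43
00 - E8 - S3 - Q9 - X3: 15+5+9+13 = 42
00 - E8 - S3 - X3 - Q9: 15+5+6+13 = 39
00 - E8 - Q9 - S3 - X3: 15+10+9+6 = 40
00 - E8 - Q9 - X3 - S3: 15+10+13+6 = 44
00 - E8 - X3 - S3 - Q9: 15+3+6+9 = 33
00 - E8 - X3 - Q9 - S3: 15+3+13+9 = 40
00 - Q9 - S3 - E8 - X3: 5+9+5+3 = 22
00 - Q9 - S3 - X3 - E8: 5+9+6+3 = 23
… (10 more)
The minimum is 22.
One shortest path: 00 → Q9 → S3 → E8 → X3.

Shortest open route: 22.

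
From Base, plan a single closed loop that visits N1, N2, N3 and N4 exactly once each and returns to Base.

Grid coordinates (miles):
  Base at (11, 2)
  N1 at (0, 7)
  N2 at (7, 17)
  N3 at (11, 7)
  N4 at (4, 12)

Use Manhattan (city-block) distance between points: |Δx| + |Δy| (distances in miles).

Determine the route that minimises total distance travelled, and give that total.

Base→N1→N2→N3→N4→Base: 16+17+14+12+17 = 76
Base→N1→N2→N4→N3→Base: 16+17+8+12+5 = 58
Base→N1→N3→N2→N4→Base: 16+11+14+8+17 = 66
Base→N1→N3→N4→N2→Base: 16+11+12+8+19 = 66
Base→N1→N4→N2→N3→Base: 16+9+8+14+5 = 52
Base→N1→N4→N3→N2→Base: 16+9+12+14+19 = 70
Base→N2→N1→N3→N4→Base: 19+17+11+12+17 = 76
Base→N2→N1→N4→N3→Base: 19+17+9+12+5 = 62
Base→N2→N3→N1→N4→Base: 19+14+11+9+17 = 70
Base→N2→N4→N1→N3→Base: 19+8+9+11+5 = 52
Base→N3→N1→N2→N4→Base: 5+11+17+8+17 = 58
Base→N3→N2→N1→N4→Base: 5+14+17+9+17 = 62
The minimum is 52.
One optimal route: Base → N1 → N4 → N2 → N3 → Base (or its reverse).

52 miles — the shortest possible round trip.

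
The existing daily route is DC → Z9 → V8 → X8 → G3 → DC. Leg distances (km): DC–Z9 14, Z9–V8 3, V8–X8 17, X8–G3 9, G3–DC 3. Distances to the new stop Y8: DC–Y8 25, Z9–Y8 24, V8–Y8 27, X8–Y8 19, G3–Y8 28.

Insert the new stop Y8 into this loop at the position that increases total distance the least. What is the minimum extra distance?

Insertion cost between consecutive stops i–j is d(i,Y8) + d(Y8,j) − d(i,j):
  between DC and Z9: 25 + 24 − 14 = 35
  between Z9 and V8: 24 + 27 − 3 = 48
  between V8 and X8: 27 + 19 − 17 = 29
  between X8 and G3: 19 + 28 − 9 = 38
  between G3 and DC: 28 + 25 − 3 = 50
Cheapest insertion is between V8 and X8, adding 29.
New total = 46 + 29 = 75.

+29 km — insert Y8 between V8 and X8.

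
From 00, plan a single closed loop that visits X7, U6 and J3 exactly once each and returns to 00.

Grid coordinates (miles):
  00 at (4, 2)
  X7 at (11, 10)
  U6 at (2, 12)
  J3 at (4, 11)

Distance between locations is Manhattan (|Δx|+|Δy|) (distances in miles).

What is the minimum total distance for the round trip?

With 3 stops there are 3!/2 = 3 distinct round trips (a route and its reverse cost the same).
00 - X7 - U6 - J3 - 00: 15+11+3+9 = 38
00 - X7 - J3 - U6 - 00: 15+8+3+12 = 38
00 - U6 - X7 - J3 - 00: 12+11+8+9 = 40
The minimum is 38.
One optimal route: 00 → X7 → U6 → J3 → 00 (or its reverse).

Minimum total distance: 38 miles.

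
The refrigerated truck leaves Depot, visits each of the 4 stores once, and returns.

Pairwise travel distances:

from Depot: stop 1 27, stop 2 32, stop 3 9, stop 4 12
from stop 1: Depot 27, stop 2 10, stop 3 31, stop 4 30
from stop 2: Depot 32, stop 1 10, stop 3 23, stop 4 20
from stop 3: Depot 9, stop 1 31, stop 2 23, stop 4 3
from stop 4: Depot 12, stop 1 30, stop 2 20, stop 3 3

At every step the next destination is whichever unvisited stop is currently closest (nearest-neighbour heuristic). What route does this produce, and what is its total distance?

69 along Depot → stop 3 → stop 4 → stop 2 → stop 1 → Depot.

From Depot: distances to unvisited — stop 3=9, stop 4=12, stop 1=27, stop 2=32. Nearest is stop 3 (9).
From stop 3: distances to unvisited — stop 4=3, stop 2=23, stop 1=31. Nearest is stop 4 (3).
From stop 4: distances to unvisited — stop 2=20, stop 1=30. Nearest is stop 2 (20).
From stop 2: distances to unvisited — stop 1=10. Nearest is stop 1 (10).
Return stop 1→Depot: 27.
Total = 9 + 3 + 20 + 10 + 27 = 69.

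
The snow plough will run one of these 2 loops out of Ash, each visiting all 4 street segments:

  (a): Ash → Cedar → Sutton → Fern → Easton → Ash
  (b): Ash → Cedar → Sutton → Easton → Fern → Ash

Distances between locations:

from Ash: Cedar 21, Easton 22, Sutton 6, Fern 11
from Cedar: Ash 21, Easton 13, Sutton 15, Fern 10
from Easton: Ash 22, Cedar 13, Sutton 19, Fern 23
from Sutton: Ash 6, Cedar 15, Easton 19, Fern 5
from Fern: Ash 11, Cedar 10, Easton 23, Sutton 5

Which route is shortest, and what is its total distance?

(a): 21 + 15 + 5 + 23 + 22 = 86
(b): 21 + 15 + 19 + 23 + 11 = 89

Shortest is (a), total 86.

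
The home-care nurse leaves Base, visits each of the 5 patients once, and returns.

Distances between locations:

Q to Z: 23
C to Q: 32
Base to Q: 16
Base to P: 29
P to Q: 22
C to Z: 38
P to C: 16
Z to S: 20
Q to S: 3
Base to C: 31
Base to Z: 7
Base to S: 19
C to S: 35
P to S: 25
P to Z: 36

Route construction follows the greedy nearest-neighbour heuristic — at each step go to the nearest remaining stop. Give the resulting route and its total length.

At Base the remaining stops are Z 7, Q 16, S 19, P 29, C 31; go to Z.
At Z the remaining stops are S 20, Q 23, P 36, C 38; go to S.
At S the remaining stops are Q 3, P 25, C 35; go to Q.
At Q the remaining stops are P 22, C 32; go to P.
At P the remaining stops are C 16; go to C.
Return C→Base: 31.
Total = 7 + 20 + 3 + 22 + 16 + 31 = 99.

Nearest-neighbour total = 99; route Base → Z → S → Q → P → C → Base.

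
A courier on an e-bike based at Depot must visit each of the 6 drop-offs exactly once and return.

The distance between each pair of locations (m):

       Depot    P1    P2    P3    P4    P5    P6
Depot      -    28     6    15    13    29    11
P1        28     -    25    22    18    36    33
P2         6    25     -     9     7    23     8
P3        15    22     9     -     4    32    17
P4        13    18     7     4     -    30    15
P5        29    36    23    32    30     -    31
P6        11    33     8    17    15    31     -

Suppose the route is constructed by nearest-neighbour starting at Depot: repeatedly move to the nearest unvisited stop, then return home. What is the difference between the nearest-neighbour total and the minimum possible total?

Depot: P2=6, P6=11, P4=13, P3=15, P1=28, P5=29 ⇒ P2
P2: P4=7, P6=8, P3=9, P5=23, P1=25 ⇒ P4
P4: P3=4, P6=15, P1=18, P5=30 ⇒ P3
P3: P6=17, P1=22, P5=32 ⇒ P6
P6: P5=31, P1=33 ⇒ P5
P5: P1=36 ⇒ P1
NN route Depot → P2 → P4 → P3 → P6 → P5 → P1 → Depot costs 129.
Optimal: Depot → P2 → P3 → P4 → P1 → P5 → P6 → Depot costs 115 (by enumerating all 360 distinct tours).
Excess = 129 − 115 = 14.

The nearest-neighbour route is 14 m longer than optimal.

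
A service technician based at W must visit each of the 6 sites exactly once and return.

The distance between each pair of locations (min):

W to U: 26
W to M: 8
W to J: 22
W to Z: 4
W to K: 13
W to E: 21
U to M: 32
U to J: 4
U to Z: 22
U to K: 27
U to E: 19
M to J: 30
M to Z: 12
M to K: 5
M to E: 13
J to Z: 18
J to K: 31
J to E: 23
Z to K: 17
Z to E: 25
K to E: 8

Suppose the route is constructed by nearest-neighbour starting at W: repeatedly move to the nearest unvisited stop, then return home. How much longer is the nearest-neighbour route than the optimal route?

From W: Z=4, M=8, K=13, E=21, J=22, U=26 → choose Z (4).
From Z: M=12, K=17, J=18, U=22, E=25 → choose M (12).
From M: K=5, E=13, J=30, U=32 → choose K (5).
From K: E=8, U=27, J=31 → choose E (8).
From E: U=19, J=23 → choose U (19).
From U: J=4 → choose J (4).
NN route W → Z → M → K → E → U → J → W costs 74.
Optimal: W → M → K → E → U → J → Z → W costs 66 (by enumerating all 360 distinct tours).
Excess = 74 − 66 = 8.

The nearest-neighbour route is 8 min longer than optimal.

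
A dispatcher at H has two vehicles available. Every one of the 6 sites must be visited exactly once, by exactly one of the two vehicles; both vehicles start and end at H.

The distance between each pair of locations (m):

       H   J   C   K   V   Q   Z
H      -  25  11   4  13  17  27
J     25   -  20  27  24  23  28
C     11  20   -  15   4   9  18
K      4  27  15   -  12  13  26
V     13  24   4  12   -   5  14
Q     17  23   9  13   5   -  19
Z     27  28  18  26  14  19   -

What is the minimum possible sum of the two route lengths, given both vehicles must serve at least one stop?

Minimum combined distance: 100 m.

Try each way of splitting the stops between the two vehicles (each non-empty) and, for each split, find the best tour for each vehicle:
  {J} + {C, K, V, Q, Z}: 50 + 65 = 115
  {C} + {J, K, V, Q, Z}: 22 + 89 = 111
  {J, C} + {K, V, Q, Z}: 56 + 63 = 119
  {K} + {J, C, V, Q, Z}: 8 + 92 = 100
  {J, K} + {C, V, Q, Z}: 56 + 65 = 121
  {C, K} + {J, V, Q, Z}: 30 + 89 = 119
  … (31 splits in total)
Best: vehicle 1 H → K → H = 8; vehicle 2 H → J → Z → V → Q → C → H = 92; combined 100.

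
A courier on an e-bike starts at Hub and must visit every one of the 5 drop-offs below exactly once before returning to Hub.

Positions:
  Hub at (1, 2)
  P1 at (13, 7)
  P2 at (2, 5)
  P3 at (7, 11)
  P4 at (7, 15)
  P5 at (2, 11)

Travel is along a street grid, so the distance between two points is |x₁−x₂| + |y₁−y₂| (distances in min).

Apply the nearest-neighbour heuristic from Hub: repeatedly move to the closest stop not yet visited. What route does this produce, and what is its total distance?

50 min along Hub → P2 → P5 → P3 → P4 → P1 → Hub.

From Hub: distances to unvisited — P2=4, P5=10, P3=15, P1=17, P4=19. Nearest is P2 (4).
From P2: distances to unvisited — P5=6, P3=11, P1=13, P4=15. Nearest is P5 (6).
From P5: distances to unvisited — P3=5, P4=9, P1=15. Nearest is P3 (5).
From P3: distances to unvisited — P4=4, P1=10. Nearest is P4 (4).
From P4: distances to unvisited — P1=14. Nearest is P1 (14).
Return P1→Hub: 17.
Total = 4 + 6 + 5 + 4 + 14 + 17 = 50.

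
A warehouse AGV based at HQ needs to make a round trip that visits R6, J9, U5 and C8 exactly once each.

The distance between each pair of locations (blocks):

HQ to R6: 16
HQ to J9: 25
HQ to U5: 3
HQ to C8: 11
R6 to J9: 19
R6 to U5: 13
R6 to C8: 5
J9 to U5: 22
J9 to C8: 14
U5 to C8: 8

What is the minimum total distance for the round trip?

Minimum total distance: 60 blocks.

There are 12 distinct closed tours to check (reversals are equivalent).
HQ→R6→J9→U5→C8→HQ: 16+19+22+8+11 = 76
HQ→R6→J9→C8→U5→HQ: 16+19+14+8+3 = 60
HQ→R6→U5→J9→C8→HQ: 16+13+22+14+11 = 76
HQ→R6→U5→C8→J9→HQ: 16+13+8+14+25 = 76
HQ→R6→C8→J9→U5→HQ: 16+5+14+22+3 = 60
HQ→R6→C8→U5→J9→HQ: 16+5+8+22+25 = 76
HQ→J9→R6→U5→C8→HQ: 25+19+13+8+11 = 76
HQ→J9→R6→C8→U5→HQ: 25+19+5+8+3 = 60
HQ→J9→U5→R6→C8→HQ: 25+22+13+5+11 = 76
HQ→J9→C8→R6→U5→HQ: 25+14+5+13+3 = 60
HQ→U5→R6→J9→C8→HQ: 3+13+19+14+11 = 60
HQ→U5→J9→R6→C8→HQ: 3+22+19+5+11 = 60
The minimum is 60.
One optimal route: HQ → R6 → J9 → C8 → U5 → HQ (or its reverse).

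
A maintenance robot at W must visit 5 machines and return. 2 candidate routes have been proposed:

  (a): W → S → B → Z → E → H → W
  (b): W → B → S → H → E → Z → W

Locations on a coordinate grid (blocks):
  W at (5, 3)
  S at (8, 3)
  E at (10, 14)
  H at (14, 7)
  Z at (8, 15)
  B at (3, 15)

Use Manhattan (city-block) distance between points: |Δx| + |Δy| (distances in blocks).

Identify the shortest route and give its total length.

(a): 3 + 17 + 5 + 3 + 11 + 13 = 52
(b): 14 + 17 + 10 + 11 + 3 + 15 = 70

Shortest is (a), total 52 blocks.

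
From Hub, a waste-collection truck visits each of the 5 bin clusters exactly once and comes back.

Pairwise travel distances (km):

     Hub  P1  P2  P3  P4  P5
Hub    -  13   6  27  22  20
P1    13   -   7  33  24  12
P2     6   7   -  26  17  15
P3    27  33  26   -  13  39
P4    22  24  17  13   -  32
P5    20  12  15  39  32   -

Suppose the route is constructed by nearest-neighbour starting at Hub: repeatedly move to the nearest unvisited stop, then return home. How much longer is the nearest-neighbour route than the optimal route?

Hub: P2=6, P1=13, P5=20, P4=22, P3=27 ⇒ P2
P2: P1=7, P5=15, P4=17, P3=26 ⇒ P1
P1: P5=12, P4=24, P3=33 ⇒ P5
P5: P4=32, P3=39 ⇒ P4
P4: P3=13 ⇒ P3
NN route Hub → P2 → P1 → P5 → P4 → P3 → Hub costs 97.
Optimal: Hub → P3 → P4 → P2 → P1 → P5 → Hub costs 96 (by enumerating all 60 distinct tours).
Excess = 97 − 96 = 1.

The nearest-neighbour route is 1 km longer than optimal.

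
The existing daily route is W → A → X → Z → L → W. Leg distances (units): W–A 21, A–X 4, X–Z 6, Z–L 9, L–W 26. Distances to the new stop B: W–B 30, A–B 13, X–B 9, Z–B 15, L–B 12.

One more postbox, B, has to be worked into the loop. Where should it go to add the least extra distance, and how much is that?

Insertion cost between consecutive stops i–j is d(i,B) + d(B,j) − d(i,j):
  between W and A: 30 + 13 − 21 = 22
  between A and X: 13 + 9 − 4 = 18
  between X and Z: 9 + 15 − 6 = 18
  between Z and L: 15 + 12 − 9 = 18
  between L and W: 12 + 30 − 26 = 16
Cheapest insertion is between L and W, adding 16.
New total = 66 + 16 = 82.

+16 — insert B between L and W.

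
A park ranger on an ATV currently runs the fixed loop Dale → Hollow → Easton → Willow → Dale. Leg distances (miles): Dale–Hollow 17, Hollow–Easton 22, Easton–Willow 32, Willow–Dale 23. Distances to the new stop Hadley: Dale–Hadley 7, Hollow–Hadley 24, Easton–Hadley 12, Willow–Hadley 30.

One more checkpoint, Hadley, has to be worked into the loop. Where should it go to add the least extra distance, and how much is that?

+10 miles — insert Hadley between Easton and Willow.

Insertion cost between consecutive stops i–j is d(i,Hadley) + d(Hadley,j) − d(i,j):
  between Dale and Hollow: 7 + 24 − 17 = 14
  between Hollow and Easton: 24 + 12 − 22 = 14
  between Easton and Willow: 12 + 30 − 32 = 10
  between Willow and Dale: 30 + 7 − 23 = 14
Cheapest insertion is between Easton and Willow, adding 10.
New total = 94 + 10 = 104.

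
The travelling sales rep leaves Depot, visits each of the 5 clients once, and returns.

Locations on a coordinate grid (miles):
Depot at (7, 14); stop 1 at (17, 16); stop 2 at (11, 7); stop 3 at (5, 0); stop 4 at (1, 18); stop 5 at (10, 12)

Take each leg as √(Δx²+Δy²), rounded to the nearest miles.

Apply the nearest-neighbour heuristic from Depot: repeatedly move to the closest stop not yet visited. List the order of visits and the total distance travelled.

At Depot the remaining stops are stop 5 4, stop 4 7, stop 2 8, stop 1 10, stop 3 14; go to stop 5.
At stop 5 the remaining stops are stop 2 5, stop 1 8, stop 4 11, stop 3 13; go to stop 2.
At stop 2 the remaining stops are stop 3 9, stop 1 11, stop 4 15; go to stop 3.
At stop 3 the remaining stops are stop 4 18, stop 1 20; go to stop 4.
At stop 4 the remaining stops are stop 1 16; go to stop 1.
Return stop 1→Depot: 10.
Total = 4 + 5 + 9 + 18 + 16 + 10 = 62.

62 miles along Depot → stop 5 → stop 2 → stop 3 → stop 4 → stop 1 → Depot.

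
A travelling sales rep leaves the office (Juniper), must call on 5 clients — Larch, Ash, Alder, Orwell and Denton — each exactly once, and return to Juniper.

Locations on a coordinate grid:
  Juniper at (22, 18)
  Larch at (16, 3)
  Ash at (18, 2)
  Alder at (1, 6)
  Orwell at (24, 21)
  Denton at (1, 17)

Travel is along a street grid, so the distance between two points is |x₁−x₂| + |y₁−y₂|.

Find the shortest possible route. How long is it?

Juniper → Larch → Ash → Alder → Orwell → Denton → Juniper: 21+3+21+38+27+22 = 132
Juniper → Larch → Ash → Alder → Denton → Orwell → Juniper: 21+3+21+11+27+5 = 88
Juniper → Larch → Ash → Orwell → Alder → Denton → Juniper: 21+3+25+38+11+22 = 120
Juniper → Larch → Ash → Orwell → Denton → Alder → Juniper: 21+3+25+27+11+33 = 120
Juniper → Larch → Ash → Denton → Alder → Orwell → Juniper: 21+3+32+11+38+5 = 110
Juniper → Larch → Ash → Denton → Orwell → Alder → Juniper: 21+3+32+27+38+33 = 154
Juniper → Larch → Alder → Ash → Orwell → Denton → Juniper: 21+18+21+25+27+22 = 134
Juniper → Larch → Alder → Ash → Denton → Orwell → Juniper: 21+18+21+32+27+5 = 124
Juniper → Larch → Alder → Orwell → Ash → Denton → Juniper: 21+18+38+25+32+22 = 156
Juniper → Larch → Alder → Orwell → Denton → Ash → Juniper: 21+18+38+27+32+20 = 156
Juniper → Larch → Alder → Denton → Ash → Orwell → Juniper: 21+18+11+32+25+5 = 112
Juniper → Larch → Alder → Denton → Orwell → Ash → Juniper: 21+18+11+27+25+20 = 122
Juniper → Larch → Orwell → Ash → Alder → Denton → Juniper: 21+26+25+21+11+22 = 126
Juniper → Larch → Orwell → Ash → Denton → Alder → Juniper: 21+26+25+32+11+33 = 148
… (46 more)
Juniper → Ash → Larch → Alder → Denton → Orwell → Juniper: 20+3+18+11+27+5 = 84  ← best
The minimum is 84.
One optimal route: Juniper → Ash → Larch → Alder → Denton → Orwell → Juniper (or its reverse).

Minimum total distance: 84.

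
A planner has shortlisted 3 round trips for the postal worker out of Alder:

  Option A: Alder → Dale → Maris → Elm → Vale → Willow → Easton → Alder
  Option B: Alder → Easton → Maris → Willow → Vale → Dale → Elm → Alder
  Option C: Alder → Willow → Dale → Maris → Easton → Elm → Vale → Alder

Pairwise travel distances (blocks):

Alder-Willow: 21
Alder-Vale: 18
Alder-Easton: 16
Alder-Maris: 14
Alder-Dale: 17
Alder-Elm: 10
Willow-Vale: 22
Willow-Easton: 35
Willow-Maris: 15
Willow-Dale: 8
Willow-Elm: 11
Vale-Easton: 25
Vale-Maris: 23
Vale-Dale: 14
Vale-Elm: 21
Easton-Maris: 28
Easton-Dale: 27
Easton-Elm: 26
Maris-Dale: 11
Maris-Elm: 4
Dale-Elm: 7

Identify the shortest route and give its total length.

112 blocks — Option B is the shortest.

Option A: 17 + 11 + 4 + 21 + 22 + 35 + 16 = 126
Option B: 16 + 28 + 15 + 22 + 14 + 7 + 10 = 112
Option C: 21 + 8 + 11 + 28 + 26 + 21 + 18 = 133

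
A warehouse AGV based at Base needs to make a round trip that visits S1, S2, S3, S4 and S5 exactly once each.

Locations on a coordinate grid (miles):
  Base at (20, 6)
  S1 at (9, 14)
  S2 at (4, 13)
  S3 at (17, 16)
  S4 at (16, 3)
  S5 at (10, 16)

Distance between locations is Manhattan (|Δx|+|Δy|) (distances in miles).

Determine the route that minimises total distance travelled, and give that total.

58 miles — the shortest possible round trip.

There are 60 distinct closed tours to check (reversals are equivalent).
Base - S1 - S2 - S3 - S4 - S5 - Base: 19+6+16+14+19+20 = 94
Base - S1 - S2 - S3 - S5 - S4 - Base: 19+6+16+7+19+7 = 74
Base - S1 - S2 - S4 - S3 - S5 - Base: 19+6+22+14+7+20 = 88
Base - S1 - S2 - S4 - S5 - S3 - Base: 19+6+22+19+7+13 = 86
Base - S1 - S2 - S5 - S3 - S4 - Base: 19+6+9+7+14+7 = 62
Base - S1 - S2 - S5 - S4 - S3 - Base: 19+6+9+19+14+13 = 80
Base - S1 - S3 - S2 - S4 - S5 - Base: 19+10+16+22+19+20 = 106
Base - S1 - S3 - S2 - S5 - S4 - Base: 19+10+16+9+19+7 = 80
Base - S1 - S3 - S4 - S2 - S5 - Base: 19+10+14+22+9+20 = 94
Base - S1 - S3 - S4 - S5 - S2 - Base: 19+10+14+19+9+23 = 94
Base - S1 - S3 - S5 - S2 - S4 - Base: 19+10+7+9+22+7 = 74
Base - S1 - S3 - S5 - S4 - S2 - Base: 19+10+7+19+22+23 = 100
Base - S1 - S4 - S2 - S3 - S5 - Base: 19+18+22+16+7+20 = 102
Base - S1 - S4 - S2 - S5 - S3 - Base: 19+18+22+9+7+13 = 88
… (46 more)
Base - S3 - S5 - S1 - S2 - S4 - Base: 13+7+3+6+22+7 = 58  ← best
The minimum is 58.
One optimal route: Base → S3 → S5 → S1 → S2 → S4 → Base (or its reverse).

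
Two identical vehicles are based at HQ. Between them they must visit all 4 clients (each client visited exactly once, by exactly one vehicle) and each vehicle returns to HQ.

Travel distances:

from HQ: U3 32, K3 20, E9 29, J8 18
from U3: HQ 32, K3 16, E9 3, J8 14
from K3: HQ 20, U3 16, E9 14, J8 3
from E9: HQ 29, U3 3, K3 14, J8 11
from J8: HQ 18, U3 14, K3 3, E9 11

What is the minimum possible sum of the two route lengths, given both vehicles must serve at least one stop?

Try each way of splitting the stops between the two vehicles (each non-empty) and, for each split, find the best tour for each vehicle:
  {U3} + {K3, E9, J8}: 64 + 63 = 127
  {K3} + {U3, E9, J8}: 40 + 64 = 104
  {U3, K3} + {E9, J8}: 68 + 58 = 126
  {E9} + {U3, K3, J8}: 58 + 68 = 126
  {U3, E9} + {K3, J8}: 64 + 41 = 105
  {K3, E9} + {U3, J8}: 63 + 64 = 127
  … (7 splits in total)
Best: vehicle 1 HQ → K3 → HQ = 40; vehicle 2 HQ → U3 → E9 → J8 → HQ = 64; combined 104.

Minimum combined distance: 104.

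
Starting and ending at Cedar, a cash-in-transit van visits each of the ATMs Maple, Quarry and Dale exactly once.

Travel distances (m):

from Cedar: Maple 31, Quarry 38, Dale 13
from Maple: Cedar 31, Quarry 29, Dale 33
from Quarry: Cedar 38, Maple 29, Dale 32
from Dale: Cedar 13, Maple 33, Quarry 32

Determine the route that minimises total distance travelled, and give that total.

With 3 stops there are 3!/2 = 3 distinct round trips (a route and its reverse cost the same).
Cedar → Maple → Quarry → Dale → Cedar: 31+29+32+13 = 105
Cedar → Maple → Dale → Quarry → Cedar: 31+33+32+38 = 134
Cedar → Quarry → Maple → Dale → Cedar: 38+29+33+13 = 113
The minimum is 105.
One optimal route: Cedar → Maple → Quarry → Dale → Cedar (or its reverse).

105 m — the shortest possible round trip.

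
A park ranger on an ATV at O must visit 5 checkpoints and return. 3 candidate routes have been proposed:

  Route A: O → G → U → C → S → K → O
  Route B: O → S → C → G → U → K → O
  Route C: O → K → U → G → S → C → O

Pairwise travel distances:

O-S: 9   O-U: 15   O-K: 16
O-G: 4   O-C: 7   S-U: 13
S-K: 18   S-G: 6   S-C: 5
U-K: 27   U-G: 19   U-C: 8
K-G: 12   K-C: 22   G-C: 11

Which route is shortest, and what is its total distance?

70 — Route A is the shortest.

Route A: 4 + 19 + 8 + 5 + 18 + 16 = 70
Route B: 9 + 5 + 11 + 19 + 27 + 16 = 87
Route C: 16 + 27 + 19 + 6 + 5 + 7 = 80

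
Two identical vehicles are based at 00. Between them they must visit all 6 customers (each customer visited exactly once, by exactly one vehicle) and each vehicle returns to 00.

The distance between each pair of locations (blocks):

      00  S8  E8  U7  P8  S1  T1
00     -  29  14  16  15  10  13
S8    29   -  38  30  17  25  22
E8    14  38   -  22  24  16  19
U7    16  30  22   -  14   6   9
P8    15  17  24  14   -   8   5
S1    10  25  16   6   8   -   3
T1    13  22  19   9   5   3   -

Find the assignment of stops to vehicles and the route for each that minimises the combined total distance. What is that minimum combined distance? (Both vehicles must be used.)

Check every non-empty split of the stops between the two vehicles; for each half take its own optimal tour:
  {S8} + {E8, U7, P8, S1, T1}: 58 + 65 = 123
  {E8} + {S8, U7, P8, S1, T1}: 28 + 76 = 104
  {S8, E8} + {U7, P8, S1, T1}: 81 + 45 = 126
  {U7} + {S8, E8, P8, S1, T1}: 32 + 84 = 116
  {S8, U7} + {E8, P8, S1, T1}: 75 + 53 = 128
  {E8, U7} + {S8, P8, S1, T1}: 52 + 64 = 116
  … (31 splits in total)
Best: vehicle 1 00 → E8 → 00 = 28; vehicle 2 00 → S8 → P8 → T1 → U7 → S1 → 00 = 76; combined 104.

Minimum combined distance: 104 blocks.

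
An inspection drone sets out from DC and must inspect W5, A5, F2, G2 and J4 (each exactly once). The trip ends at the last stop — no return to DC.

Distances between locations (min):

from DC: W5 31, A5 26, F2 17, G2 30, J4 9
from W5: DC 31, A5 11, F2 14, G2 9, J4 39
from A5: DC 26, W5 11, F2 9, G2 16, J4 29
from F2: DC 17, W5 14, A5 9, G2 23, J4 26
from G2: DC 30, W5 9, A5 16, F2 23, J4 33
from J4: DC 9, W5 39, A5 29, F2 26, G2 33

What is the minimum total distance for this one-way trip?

64 min — the minimum one-way total.

There are 5! = 120 possible orderings.
DC - W5 - A5 - F2 - G2 - J4: 31+11+9+23+33 = 107
DC - W5 - A5 - F2 - J4 - G2: 31+11+9+26+33 = 110
DC - W5 - A5 - G2 - F2 - J4: 31+11+16+23+26 = 107
DC - W5 - A5 - G2 - J4 - F2: 31+11+16+33+26 = 117
DC - W5 - A5 - J4 - F2 - G2: 31+11+29+26+23 = 120
DC - W5 - A5 - J4 - G2 - F2: 31+11+29+33+23 = 127
DC - W5 - F2 - A5 - G2 - J4: 31+14+9+16+33 = 103
DC - W5 - F2 - A5 - J4 - G2: 31+14+9+29+33 = 116
DC - W5 - F2 - G2 - A5 - J4: 31+14+23+16+29 = 113
DC - W5 - F2 - G2 - J4 - A5: 31+14+23+33+29 = 130
DC - W5 - F2 - J4 - A5 - G2: 31+14+26+29+16 = 116
DC - W5 - F2 - J4 - G2 - A5: 31+14+26+33+16 = 120
DC - W5 - G2 - A5 - F2 - J4: 31+9+16+9+26 = 91
DC - W5 - G2 - A5 - J4 - F2: 31+9+16+29+26 = 111
… (106 more)
DC - J4 - F2 - A5 - W5 - G2: 9+26+9+11+9 = 64  ← best
The minimum is 64.
One shortest path: DC → J4 → F2 → A5 → W5 → G2.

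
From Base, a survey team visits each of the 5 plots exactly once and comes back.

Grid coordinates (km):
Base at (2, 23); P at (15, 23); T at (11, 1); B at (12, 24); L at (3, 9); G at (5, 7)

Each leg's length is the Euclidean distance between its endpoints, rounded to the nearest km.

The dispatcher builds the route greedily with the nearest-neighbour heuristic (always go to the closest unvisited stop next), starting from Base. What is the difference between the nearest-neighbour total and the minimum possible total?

From Base: B=10, P=13, L=14, G=16, T=24 → choose B (10).
From B: P=3, L=17, G=18, T=23 → choose P (3).
From P: L=18, G=19, T=22 → choose L (18).
From L: G=3, T=11 → choose G (3).
From G: T=8 → choose T (8).
NN route Base → B → P → L → G → T → Base costs 66.
Optimal: Base → B → P → T → G → L → Base costs 60 (by enumerating all 60 distinct tours).
Excess = 66 − 60 = 6.

Excess over optimum: 6 km.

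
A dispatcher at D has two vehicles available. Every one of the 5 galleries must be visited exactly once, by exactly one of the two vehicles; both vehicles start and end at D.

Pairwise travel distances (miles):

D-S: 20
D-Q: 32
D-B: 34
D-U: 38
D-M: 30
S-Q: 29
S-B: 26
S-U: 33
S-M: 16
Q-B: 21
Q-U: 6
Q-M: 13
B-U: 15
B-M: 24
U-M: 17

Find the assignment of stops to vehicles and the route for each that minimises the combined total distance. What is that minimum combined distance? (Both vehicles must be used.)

138 miles — the smallest possible combined total.

There are 2^4 − 1 = 15 ways to divide the 5 stops into two non-empty groups. For each, the best each vehicle can do is its own shortest tour through its group:
  {S} + {Q, B, U, M}: 40 + 98 = 138
  {Q} + {S, B, U, M}: 64 + 102 = 166
  {S, Q} + {B, U, M}: 81 + 96 = 177
  {B} + {S, Q, U, M}: 68 + 91 = 159
  {S, B} + {Q, U, M}: 80 + 85 = 165
  {Q, B} + {S, U, M}: 87 + 91 = 178
  … (15 splits in total)
Best: vehicle 1 D → S → D = 40; vehicle 2 D → B → U → Q → M → D = 98; combined 138.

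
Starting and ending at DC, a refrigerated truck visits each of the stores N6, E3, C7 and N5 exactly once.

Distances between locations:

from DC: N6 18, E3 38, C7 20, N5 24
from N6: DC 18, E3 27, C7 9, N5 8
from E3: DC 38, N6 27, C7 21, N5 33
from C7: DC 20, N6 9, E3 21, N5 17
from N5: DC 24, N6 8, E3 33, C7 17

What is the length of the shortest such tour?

Shortest round trip = 100.

With 4 stops there are 4!/2 = 12 distinct round trips (a route and its reverse cost the same).
DC - N6 - E3 - C7 - N5 - DC: 18+27+21+17+24 = 107
DC - N6 - E3 - N5 - C7 - DC: 18+27+33+17+20 = 115
DC - N6 - C7 - E3 - N5 - DC: 18+9+21+33+24 = 105
DC - N6 - C7 - N5 - E3 - DC: 18+9+17+33+38 = 115
DC - N6 - N5 - E3 - C7 - DC: 18+8+33+21+20 = 100
DC - N6 - N5 - C7 - E3 - DC: 18+8+17+21+38 = 102
DC - E3 - N6 - C7 - N5 - DC: 38+27+9+17+24 = 115
DC - E3 - N6 - N5 - C7 - DC: 38+27+8+17+20 = 110
DC - E3 - C7 - N6 - N5 - DC: 38+21+9+8+24 = 100
DC - E3 - N5 - N6 - C7 - DC: 38+33+8+9+20 = 108
DC - C7 - N6 - E3 - N5 - DC: 20+9+27+33+24 = 113
DC - C7 - E3 - N6 - N5 - DC: 20+21+27+8+24 = 100
The minimum is 100.
One optimal route: DC → N6 → N5 → E3 → C7 → DC (or its reverse).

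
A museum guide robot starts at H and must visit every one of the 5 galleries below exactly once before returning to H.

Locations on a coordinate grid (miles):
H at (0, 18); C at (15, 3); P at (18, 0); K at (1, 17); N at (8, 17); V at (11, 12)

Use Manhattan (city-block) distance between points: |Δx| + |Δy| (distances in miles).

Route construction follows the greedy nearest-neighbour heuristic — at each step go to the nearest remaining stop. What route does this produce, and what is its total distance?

At H the remaining stops are K 2, N 9, V 17, C 30, P 36; go to K.
At K the remaining stops are N 7, V 15, C 28, P 34; go to N.
At N the remaining stops are V 8, C 21, P 27; go to V.
At V the remaining stops are C 13, P 19; go to C.
At C the remaining stops are P 6; go to P.
Return P→H: 36.
Total = 2 + 7 + 8 + 13 + 6 + 36 = 72.

Total distance 72 miles via the nearest-neighbour route H → K → N → V → C → P → H.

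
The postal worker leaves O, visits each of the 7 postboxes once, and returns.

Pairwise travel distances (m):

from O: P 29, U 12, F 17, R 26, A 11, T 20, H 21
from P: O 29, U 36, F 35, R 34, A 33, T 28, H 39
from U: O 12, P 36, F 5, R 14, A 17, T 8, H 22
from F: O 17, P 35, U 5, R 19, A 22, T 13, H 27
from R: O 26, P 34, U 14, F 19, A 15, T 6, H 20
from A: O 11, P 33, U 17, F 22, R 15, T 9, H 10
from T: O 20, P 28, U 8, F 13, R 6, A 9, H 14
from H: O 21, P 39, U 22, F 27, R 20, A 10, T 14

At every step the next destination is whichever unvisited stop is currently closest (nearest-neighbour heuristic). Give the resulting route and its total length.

O → [A:11 / U:12 / F:17 / T:20 / H:21 / R:26 / P:29] → A (11)
A → [T:9 / H:10 / R:15 / U:17 / F:22 / P:33] → T (9)
T → [R:6 / U:8 / F:13 / H:14 / P:28] → R (6)
R → [U:14 / F:19 / H:20 / P:34] → U (14)
U → [F:5 / H:22 / P:36] → F (5)
F → [H:27 / P:35] → H (27)
H → [P:39] → P (39)
Return P→O: 29.
Total = 11 + 9 + 6 + 14 + 5 + 27 + 39 + 29 = 140.

Nearest-neighbour total = 140 m; route O → A → T → R → U → F → H → P → O.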